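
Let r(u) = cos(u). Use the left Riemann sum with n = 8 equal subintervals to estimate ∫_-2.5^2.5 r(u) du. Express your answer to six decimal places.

1.157725

Δu = (2.5 − (-2.5))/8 = 0.625.
Left endpoints: -2.5, -1.875, -1.25, -0.625, 0, 0.625, 1.25, 1.875.
r(-2.5) ≈ -0.801144, r(-1.875) ≈ -0.299534, r(-1.25) ≈ 0.315322, r(-0.625) ≈ 0.810963, r(0) ≈ 1.000000, r(0.625) ≈ 0.810963, r(1.25) ≈ 0.315322, r(1.875) ≈ -0.299534.
Sum = Δu · [r(-2.5) + r(-1.875) + r(-1.25) + ...].
Sum ≈ 1.157725.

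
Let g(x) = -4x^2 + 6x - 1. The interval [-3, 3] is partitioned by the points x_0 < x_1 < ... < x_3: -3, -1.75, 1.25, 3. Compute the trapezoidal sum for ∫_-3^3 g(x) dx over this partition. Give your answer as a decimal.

Subinterval widths: 1.25, 3, 1.75.
g(-3) = -55, g(-1.75) = -23.75, g(1.25) = 0.25, g(3) = -19.
On each subinterval the trapezoid contributes (Δx_i/2)·[g(x_{i-1}) + g(x_i)].
Sum = -100.875.

-100.875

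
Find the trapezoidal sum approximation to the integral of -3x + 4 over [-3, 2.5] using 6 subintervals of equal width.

Δx = (2.5 − (-3))/6 = 11/12.
f(-3) = 13, f(-25/12) = 10.25, f(-7/6) = 7.5, f(-0.25) = 4.75, f(2/3) = 2, f(19/12) = -0.75, f(2.5) = -3.5.
T_6 = (Δx/2)·[f(x_0) + 2f(x_1) + ... + 2f(x_{5}) + f(x_6)].
Sum = 26.125.

26.125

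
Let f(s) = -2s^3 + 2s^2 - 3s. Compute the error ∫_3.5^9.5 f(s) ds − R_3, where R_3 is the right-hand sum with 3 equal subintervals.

1639

Exact integral: ∫_3.5^9.5 f(s) ds = -3571.5.
R_3 = -5210.5.
Error = -3571.5 − (-5210.5) = 1639.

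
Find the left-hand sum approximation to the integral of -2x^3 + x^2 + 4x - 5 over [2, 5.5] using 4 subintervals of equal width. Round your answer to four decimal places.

-250.3730

Δx = (5.5 − 2)/4 = 0.875.
Left endpoints: 2, 2.875, 3.75, 4.625.
f(2) = -9, f(2.875) = -32.76171875, f(3.75) = -81.40625, f(4.625) = -162.97265625.
Sum = Δx · [f(2) + f(2.875) + f(3.75) + f(4.625)].
Sum ≈ -250.3730.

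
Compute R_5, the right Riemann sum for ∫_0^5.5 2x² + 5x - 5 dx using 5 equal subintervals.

209.66

Δx = (5.5 − 0)/5 = 1.1.
Right endpoints: 1.1, 2.2, 3.3, 4.4, 5.5.
f(1.1) = 2.92, f(2.2) = 15.68, f(3.3) = 33.28, f(4.4) = 55.72, f(5.5) = 83.
Sum = Δx · [f(1.1) + f(2.2) + f(3.3) + f(4.4) + f(5.5)].
Sum = 209.66.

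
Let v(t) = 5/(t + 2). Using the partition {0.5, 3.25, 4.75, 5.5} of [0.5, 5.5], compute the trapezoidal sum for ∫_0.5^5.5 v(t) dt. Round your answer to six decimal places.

5.857143

Subinterval widths: 2.75, 1.5, 0.75.
v(0.5) = 2, v(3.25) = 20/21, v(4.75) = 20/27, v(5.5) = 2/3.
On each subinterval the trapezoid contributes (Δt_i/2)·[v(t_{i-1}) + v(t_i)].
Sum ≈ 5.857143.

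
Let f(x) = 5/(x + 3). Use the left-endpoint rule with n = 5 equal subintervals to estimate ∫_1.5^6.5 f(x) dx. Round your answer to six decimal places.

4.044335

Δx = (6.5 − 1.5)/5 = 1.
Left endpoints: 1.5, 2.5, 3.5, 4.5, 5.5.
f(1.5) = 10/9, f(2.5) = 10/11, f(3.5) = 10/13, f(4.5) = 2/3, f(5.5) = 10/17.
Sum = Δx · [f(1.5) + f(2.5) + f(3.5) + f(4.5) + f(5.5)].
Sum ≈ 4.044335.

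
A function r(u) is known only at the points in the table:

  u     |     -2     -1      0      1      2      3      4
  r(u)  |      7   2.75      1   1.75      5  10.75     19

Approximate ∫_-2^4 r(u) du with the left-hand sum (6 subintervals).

28.25

Δu = 1.
Sum = 1·[7 + 2.75 + 1 + 1.75 + 5 + 10.75] = 28.25.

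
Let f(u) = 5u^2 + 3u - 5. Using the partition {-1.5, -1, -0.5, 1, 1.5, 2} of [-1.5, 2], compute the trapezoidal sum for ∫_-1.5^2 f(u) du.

7.3125

Subinterval widths: 0.5, 0.5, 1.5, 0.5, 0.5.
f(-1.5) = 1.75, f(-1) = -3, f(-0.5) = -5.25, f(1) = 3, f(1.5) = 10.75, f(2) = 21.
On each subinterval the trapezoid contributes (Δu_i/2)·[f(u_{i-1}) + f(u_i)].
Sum = 7.3125.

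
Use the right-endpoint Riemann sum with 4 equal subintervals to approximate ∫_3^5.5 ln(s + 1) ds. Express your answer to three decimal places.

Δs = (5.5 − 3)/4 = 0.625.
Right endpoints: 3.625, 4.25, 4.875, 5.5.
f(3.625) ≈ 1.531, f(4.25) ≈ 1.658, f(4.875) ≈ 1.771, f(5.5) ≈ 1.872.
Sum = Δs · [f(3.625) + f(4.25) + f(4.875) + f(5.5)].
Sum ≈ 4.270.

4.270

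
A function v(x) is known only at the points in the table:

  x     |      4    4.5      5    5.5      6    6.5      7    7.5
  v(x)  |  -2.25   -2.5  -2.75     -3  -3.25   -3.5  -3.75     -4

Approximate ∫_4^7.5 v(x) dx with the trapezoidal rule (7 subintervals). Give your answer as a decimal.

Δx = 0.5.
T_7 = (0.5/2)·[(-2.25) + 2·(-2.5) + 2·(-2.75) + 2·(-3) + 2·(-3.25) + 2·(-3.5) + 2·(-3.75) + (-4)] = -10.9375.

-10.9375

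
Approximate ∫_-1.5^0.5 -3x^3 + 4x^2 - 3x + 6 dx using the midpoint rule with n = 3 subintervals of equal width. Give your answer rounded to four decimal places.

22.7870

Δx = (0.5 − (-1.5))/3 = 2/3.
Midpoints: -7/6, -0.5, 1/6.
f(-7/6) = 473/24, f(-0.5) = 8.875, f(1/6) = 403/72.
Sum = Δx · [f(-7/6) + f(-0.5) + f(1/6)].
Sum ≈ 22.7870.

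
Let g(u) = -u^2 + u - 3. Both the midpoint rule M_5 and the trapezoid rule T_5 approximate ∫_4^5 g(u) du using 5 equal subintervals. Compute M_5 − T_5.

0.01

M_5 = -18.83.
T_5 = -18.84.
M_5 − T_5 = 0.01.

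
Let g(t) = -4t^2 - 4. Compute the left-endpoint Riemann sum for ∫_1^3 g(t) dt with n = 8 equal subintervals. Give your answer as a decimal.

-38.75

Δt = (3 − 1)/8 = 0.25.
Left endpoints: 1, 1.25, 1.5, 1.75, 2, 2.25, 2.5, 2.75.
g(1) = -8, g(1.25) = -10.25, g(1.5) = -13, g(1.75) = -16.25, g(2) = -20, g(2.25) = -24.25, g(2.5) = -29, g(2.75) = -34.25.
Sum = Δt · [g(1) + g(1.25) + g(1.5) + ...].
Sum = -38.75.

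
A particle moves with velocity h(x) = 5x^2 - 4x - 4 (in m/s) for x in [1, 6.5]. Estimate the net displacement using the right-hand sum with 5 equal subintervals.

458.425

Δx = (6.5 − 1)/5 = 1.1.
Right endpoints: 2.1, 3.2, 4.3, 5.4, 6.5.
h(2.1) = 9.65, h(3.2) = 34.4, h(4.3) = 71.25, h(5.4) = 120.2, h(6.5) = 181.25.
Sum = Δx · [h(2.1) + h(3.2) + h(4.3) + h(5.4) + h(6.5)].
Sum = 458.425.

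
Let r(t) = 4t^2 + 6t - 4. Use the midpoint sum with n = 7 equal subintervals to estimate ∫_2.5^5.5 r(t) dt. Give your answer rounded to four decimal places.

260.8163

Δt = (5.5 − 2.5)/7 = 3/7.
Midpoints: 19/7, 22/7, 25/7, 4, 31/7, 34/7, 37/7.
r(19/7) = 2046/49, r(22/7) = 2664/49, r(25/7) = 3354/49, r(4) = 84, r(31/7) = 4950/49, r(34/7) = 5856/49, r(37/7) = 6834/49.
Sum = Δt · [r(19/7) + r(22/7) + r(25/7) + ...].
Sum ≈ 260.8163.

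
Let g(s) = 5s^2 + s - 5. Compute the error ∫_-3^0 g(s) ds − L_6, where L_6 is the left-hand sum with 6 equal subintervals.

Exact integral: ∫_-3^0 g(s) ds = 25.5.
L_6 = 36.625.
Error = 25.5 − 36.625 = -11.125.

-11.125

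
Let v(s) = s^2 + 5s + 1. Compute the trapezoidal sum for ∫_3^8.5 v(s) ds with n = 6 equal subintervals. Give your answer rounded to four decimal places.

Δs = (8.5 − 3)/6 = 11/12.
v(3) = 25, v(47/12) = 5173/144, v(29/6) = 1747/36, v(5.75) = 62.8125, v(20/3) = 709/9, v(91/12) = 13885/144, v(8.5) = 115.75.
T_6 = (Δs/2)·[v(s_0) + 2v(s_1) + ... + 2v(s_{5}) + v(s_6)].
Sum ≈ 360.1036.

360.1036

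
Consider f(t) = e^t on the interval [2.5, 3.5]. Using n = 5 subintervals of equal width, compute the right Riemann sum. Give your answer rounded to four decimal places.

Δt = (3.5 − 2.5)/5 = 0.2.
Right endpoints: 2.7, 2.9, 3.1, 3.3, 3.5.
f(2.7) ≈ 14.8797, f(2.9) ≈ 18.1741, f(3.1) ≈ 22.1980, f(3.3) ≈ 27.1126, f(3.5) ≈ 33.1155.
Sum = Δt · [f(2.7) + f(2.9) + f(3.1) + f(3.3) + f(3.5)].
Sum ≈ 23.0960.

23.0960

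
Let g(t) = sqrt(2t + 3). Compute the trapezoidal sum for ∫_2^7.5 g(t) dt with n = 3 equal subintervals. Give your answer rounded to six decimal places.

Δt = (7.5 − 2)/3 = 11/6.
g(2) ≈ 2.645751, g(23/6) ≈ 3.265986, g(17/3) ≈ 3.785939, g(7.5) ≈ 4.242641.
T_3 = (Δt/2)·[g(t_0) + 2g(t_1) + 2g(t_2) + g(t_3)].
Sum ≈ 19.242889.

19.242889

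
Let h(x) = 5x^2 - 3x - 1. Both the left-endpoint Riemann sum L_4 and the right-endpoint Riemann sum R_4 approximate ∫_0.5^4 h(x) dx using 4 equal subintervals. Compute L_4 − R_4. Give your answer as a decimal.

-59.71875

L_4 = 51.70703125.
R_4 = 111.42578125.
L_4 − R_4 = -59.71875.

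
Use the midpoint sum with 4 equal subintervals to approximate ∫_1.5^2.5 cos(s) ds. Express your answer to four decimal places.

-0.4001

Δs = (2.5 − 1.5)/4 = 0.25.
Midpoints: 1.625, 1.875, 2.125, 2.375.
f(1.625) ≈ -0.0542, f(1.875) ≈ -0.2995, f(2.125) ≈ -0.5263, f(2.375) ≈ -0.7203.
Sum = Δs · [f(1.625) + f(1.875) + f(2.125) + f(2.375)].
Sum ≈ -0.4001.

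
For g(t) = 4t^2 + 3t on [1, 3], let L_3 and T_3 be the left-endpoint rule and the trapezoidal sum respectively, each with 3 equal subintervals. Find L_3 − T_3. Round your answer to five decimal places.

L_3 ≈ 34.5925926.
T_3 ≈ 47.2592593.
L_3 − T_3 ≈ -12.66667.

-12.66667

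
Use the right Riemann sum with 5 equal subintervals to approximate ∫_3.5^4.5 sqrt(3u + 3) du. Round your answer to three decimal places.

3.910

Δu = (4.5 − 3.5)/5 = 0.2.
Right endpoints: 3.7, 3.9, 4.1, 4.3, 4.5.
f(3.7) ≈ 3.755, f(3.9) ≈ 3.834, f(4.1) ≈ 3.912, f(4.3) ≈ 3.987, f(4.5) ≈ 4.062.
Sum = Δu · [f(3.7) + f(3.9) + f(4.1) + f(4.3) + f(4.5)].
Sum ≈ 3.910.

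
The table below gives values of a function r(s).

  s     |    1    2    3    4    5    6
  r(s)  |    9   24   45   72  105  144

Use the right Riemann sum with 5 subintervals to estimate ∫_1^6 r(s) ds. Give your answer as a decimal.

Δs = 1.
Sum = 1·[24 + 45 + 72 + 105 + 144] = 390.

390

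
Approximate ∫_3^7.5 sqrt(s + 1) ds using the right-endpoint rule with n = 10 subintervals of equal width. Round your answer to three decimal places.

Δs = (7.5 − 3)/10 = 0.45.
Right endpoints: 3.45, 3.9, 4.35, 4.8, 5.25, 5.7, 6.15, 6.6, 7.05, 7.5.
f(3.45) ≈ 2.110, f(3.9) ≈ 2.214, f(4.35) ≈ 2.313, f(4.8) ≈ 2.408, f(5.25) ≈ 2.500, f(5.7) ≈ 2.588, f(6.15) ≈ 2.674, f(6.6) ≈ 2.757, f(7.05) ≈ 2.837, f(7.5) ≈ 2.915.
Sum = Δs · [f(3.45) + f(3.9) + f(4.35) + ...].
Sum ≈ 11.392.

11.392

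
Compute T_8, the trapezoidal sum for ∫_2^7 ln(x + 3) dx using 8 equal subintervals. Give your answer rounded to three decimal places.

9.975

Δx = (7 − 2)/8 = 0.625.
f(2) ≈ 1.609, f(2.625) ≈ 1.727, f(3.25) ≈ 1.833, f(3.875) ≈ 1.928, f(4.5) ≈ 2.015, f(5.125) ≈ 2.095, f(5.75) ≈ 2.169, f(6.375) ≈ 2.238, f(7) ≈ 2.303.
T_8 = (Δx/2)·[f(x_0) + 2f(x_1) + ... + 2f(x_{7}) + f(x_8)].
Sum ≈ 9.975.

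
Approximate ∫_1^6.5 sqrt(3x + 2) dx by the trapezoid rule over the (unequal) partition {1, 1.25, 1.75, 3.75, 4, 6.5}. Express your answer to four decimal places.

Subinterval widths: 0.25, 0.5, 2, 0.25, 2.5.
f(1) ≈ 2.2361, f(1.25) ≈ 2.3979, f(1.75) ≈ 2.6926, f(3.75) ≈ 3.6401, f(4) ≈ 3.7417, f(6.5) ≈ 4.6368.
On each subinterval the trapezoid contributes (Δx_i/2)·[f(x_{i-1}) + f(x_i)].
Sum ≈ 19.5803.

19.5803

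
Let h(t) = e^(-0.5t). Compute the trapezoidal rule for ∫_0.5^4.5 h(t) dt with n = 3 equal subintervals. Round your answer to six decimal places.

Δt = (4.5 − 0.5)/3 = 4/3.
h(0.5) ≈ 0.778801, h(11/6) ≈ 0.399850, h(19/6) ≈ 0.205290, h(4.5) ≈ 0.105399.
T_3 = (Δt/2)·[h(t_0) + 2h(t_1) + 2h(t_2) + h(t_3)].
Sum ≈ 1.396319.

1.396319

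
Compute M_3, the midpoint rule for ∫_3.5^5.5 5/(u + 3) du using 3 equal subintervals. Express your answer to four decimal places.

1.3404

Δu = (5.5 − 3.5)/3 = 2/3.
Midpoints: 23/6, 4.5, 31/6.
f(23/6) = 30/41, f(4.5) = 2/3, f(31/6) = 30/49.
Sum = Δu · [f(23/6) + f(4.5) + f(31/6)].
Sum ≈ 1.3404.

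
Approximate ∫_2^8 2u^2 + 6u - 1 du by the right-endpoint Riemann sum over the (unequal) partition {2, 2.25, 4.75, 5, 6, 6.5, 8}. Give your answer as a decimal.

Subinterval widths: 0.25, 2.5, 0.25, 1, 0.5, 1.5.
Right endpoints: 2.25, 4.75, 5, 6, 6.5, 8.
f(2.25) = 22.625, f(4.75) = 72.625, f(5) = 79, f(6) = 107, f(6.5) = 122.5, f(8) = 175.
Sum = Σ Δu_i · f(u_i).
Sum = 637.71875.

637.71875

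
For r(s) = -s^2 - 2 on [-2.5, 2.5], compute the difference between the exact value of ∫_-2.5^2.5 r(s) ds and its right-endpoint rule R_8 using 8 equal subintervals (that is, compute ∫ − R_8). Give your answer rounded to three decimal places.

0.326

Exact integral: ∫_-2.5^2.5 r(s) ds ≈ -20.41667.
R_8 = -20.7421875.
Error ≈ -20.41667 − (-20.7421875) ≈ 0.326.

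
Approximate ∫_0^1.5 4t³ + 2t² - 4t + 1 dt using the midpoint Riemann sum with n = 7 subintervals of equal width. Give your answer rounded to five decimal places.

Δt = (1.5 − 0)/7 = 3/14.
Midpoints: 3/28, 9/28, 15/28, 0.75, 27/28, 33/28, 39/28.
f(3/28) = 3289/5488, f(9/28) = 295/5488, f(15/28) = 253/5488, f(0.75) = 0.8125, f(27/28) = 14209/5488, f(33/28) = 30799/5488, f(39/28) = 55525/5488.
Sum = Δt · [f(3/28) + f(9/28) + f(15/28) + ...].
Sum ≈ 4.24936.

4.24936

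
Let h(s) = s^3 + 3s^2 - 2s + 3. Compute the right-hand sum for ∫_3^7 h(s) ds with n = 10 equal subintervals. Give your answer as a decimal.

955.52

Δs = (7 − 3)/10 = 0.4.
Right endpoints: 3.4, 3.8, 4.2, 4.6, 5, 5.4, 5.8, 6.2, 6.6, 7.
h(3.4) = 70.184, h(3.8) = 93.592, h(4.2) = 121.608, h(4.6) = 154.616, h(5) = 193, h(5.4) = 237.144, h(5.8) = 287.432, h(6.2) = 344.248, h(6.6) = 407.976, h(7) = 479.
Sum = Δs · [h(3.4) + h(3.8) + h(4.2) + ...].
Sum = 955.52.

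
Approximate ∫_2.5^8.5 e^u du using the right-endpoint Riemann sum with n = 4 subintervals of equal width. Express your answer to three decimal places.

Δu = (8.5 − 2.5)/4 = 1.5.
Right endpoints: 4, 5.5, 7, 8.5.
f(4) ≈ 54.598, f(5.5) ≈ 244.692, f(7) ≈ 1096.633, f(8.5) ≈ 4914.769.
Sum = Δu · [f(4) + f(5.5) + f(7) + f(8.5)].
Sum ≈ 9466.038.

9466.038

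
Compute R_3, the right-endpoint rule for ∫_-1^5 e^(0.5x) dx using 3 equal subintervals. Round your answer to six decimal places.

Δx = (5 − (-1))/3 = 2.
Right endpoints: 1, 3, 5.
f(1) ≈ 1.648721, f(3) ≈ 4.481689, f(5) ≈ 12.182494.
Sum = Δx · [f(1) + f(3) + f(5)].
Sum ≈ 36.625809.

36.625809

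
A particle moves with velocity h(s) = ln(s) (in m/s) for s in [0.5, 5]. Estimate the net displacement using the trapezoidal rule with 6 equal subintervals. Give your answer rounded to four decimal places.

Δs = (5 − 0.5)/6 = 0.75.
h(0.5) ≈ -0.6931, h(1.25) ≈ 0.2231, h(2) ≈ 0.6931, h(2.75) ≈ 1.0116, h(3.5) ≈ 1.2528, h(4.25) ≈ 1.4469, h(5) ≈ 1.6094.
T_6 = (Δs/2)·[h(s_0) + 2h(s_1) + ... + 2h(s_{5}) + h(s_6)].
Sum ≈ 3.8143.

3.8143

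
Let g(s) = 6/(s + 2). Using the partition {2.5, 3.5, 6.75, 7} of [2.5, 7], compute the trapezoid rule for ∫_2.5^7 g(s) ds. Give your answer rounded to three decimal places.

Subinterval widths: 1, 3.25, 0.25.
g(2.5) = 4/3, g(3.5) = 12/11, g(6.75) = 24/35, g(7) = 2/3.
On each subinterval the trapezoid contributes (Δs_i/2)·[g(s_{i-1}) + g(s_i)].
Sum ≈ 4.268.

4.268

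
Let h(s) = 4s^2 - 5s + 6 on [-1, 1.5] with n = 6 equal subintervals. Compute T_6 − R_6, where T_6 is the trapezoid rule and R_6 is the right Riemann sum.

1.5625

T_6 ≈ 17.99769.
R_6 ≈ 16.43519.
T_6 − R_6 = 1.5625.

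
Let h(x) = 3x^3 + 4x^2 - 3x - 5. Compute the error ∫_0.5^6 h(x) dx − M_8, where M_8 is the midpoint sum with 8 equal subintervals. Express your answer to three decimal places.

7.203

Exact integral: ∫_0.5^6 h(x) dx ≈ 1178.66146.
M_8 ≈ 1171.45837.
Error ≈ 1178.66146 − 1171.45837 ≈ 7.203.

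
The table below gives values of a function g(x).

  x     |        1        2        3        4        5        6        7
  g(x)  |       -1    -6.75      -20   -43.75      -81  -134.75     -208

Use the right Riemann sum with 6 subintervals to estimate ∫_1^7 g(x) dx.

Δx = 1.
Sum = 1·[(-6.75) + (-20) + (-43.75) + (-81) + (-134.75) + (-208)] = -494.25.

-494.25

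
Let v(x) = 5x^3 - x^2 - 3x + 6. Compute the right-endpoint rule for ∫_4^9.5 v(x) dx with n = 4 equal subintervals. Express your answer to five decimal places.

Δx = (9.5 − 4)/4 = 1.375.
Right endpoints: 5.375, 6.75, 8.125, 9.5.
v(5.375) = 377559/512, v(6.75) = 1477.921875, v(8.125) = 1329917/512, v(9.5) = 4174.125.
Sum = Δx · [v(5.375) + v(6.75) + v(8.125) + v(9.5)].
Sum ≈ 12357.07129.

12357.07129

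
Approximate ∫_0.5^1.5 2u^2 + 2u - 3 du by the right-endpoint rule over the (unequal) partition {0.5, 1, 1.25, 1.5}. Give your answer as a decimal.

2.28125

Subinterval widths: 0.5, 0.25, 0.25.
Right endpoints: 1, 1.25, 1.5.
f(1) = 1, f(1.25) = 2.625, f(1.5) = 4.5.
Sum = Σ Δu_i · f(u_i).
Sum = 2.28125.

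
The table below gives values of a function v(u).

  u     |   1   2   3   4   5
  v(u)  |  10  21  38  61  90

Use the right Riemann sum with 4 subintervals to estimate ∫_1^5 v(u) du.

Δu = 1.
Sum = 1·[21 + 38 + 61 + 90] = 210.

210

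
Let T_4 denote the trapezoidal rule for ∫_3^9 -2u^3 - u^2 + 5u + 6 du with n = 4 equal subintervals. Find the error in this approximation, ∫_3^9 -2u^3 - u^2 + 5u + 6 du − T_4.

Exact integral: ∫_3^9 f(u) du = -3258.
T_4 = -3341.25.
Error = -3258 − (-3341.25) = 83.25.

83.25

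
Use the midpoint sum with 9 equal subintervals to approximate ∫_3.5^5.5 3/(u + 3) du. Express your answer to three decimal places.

Δu = (5.5 − 3.5)/9 = 2/9.
Midpoints: 65/18, 23/6, 73/18, 77/18, 4.5, 85/18, 89/18, 31/6, 97/18.
f(65/18) = 54/119, f(23/6) = 18/41, f(73/18) = 54/127, f(77/18) = 54/131, f(4.5) = 0.4, f(85/18) = 54/139, f(89/18) = 54/143, f(31/6) = 18/49, f(97/18) = 54/151.
Sum = Δu · [f(65/18) + f(23/6) + f(73/18) + ...].
Sum ≈ 0.805.

0.805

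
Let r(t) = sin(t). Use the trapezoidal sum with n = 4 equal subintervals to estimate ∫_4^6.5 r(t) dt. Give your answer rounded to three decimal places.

-1.577

Δt = (6.5 − 4)/4 = 0.625.
r(4) ≈ -0.757, r(4.625) ≈ -0.996, r(5.25) ≈ -0.859, r(5.875) ≈ -0.397, r(6.5) ≈ 0.215.
T_4 = (Δt/2)·[r(t_0) + 2r(t_1) + 2r(t_2) + 2r(t_3) + r(t_4)].
Sum ≈ -1.577.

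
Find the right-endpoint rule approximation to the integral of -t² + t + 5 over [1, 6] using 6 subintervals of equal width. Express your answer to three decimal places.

-42.245

Δt = (6 − 1)/6 = 5/6.
Right endpoints: 11/6, 8/3, 3.5, 13/3, 31/6, 6.
f(11/6) = 125/36, f(8/3) = 5/9, f(3.5) = -3.75, f(13/3) = -85/9, f(31/6) = -595/36, f(6) = -25.
Sum = Δt · [f(11/6) + f(8/3) + f(3.5) + ...].
Sum ≈ -42.245.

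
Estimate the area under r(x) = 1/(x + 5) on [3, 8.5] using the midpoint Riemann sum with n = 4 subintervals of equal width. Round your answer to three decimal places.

Δx = (8.5 − 3)/4 = 1.375.
Midpoints: 3.6875, 5.0625, 6.4375, 7.8125.
r(3.6875) = 16/139, r(5.0625) = 16/161, r(6.4375) = 16/183, r(7.8125) = 16/205.
Sum = Δx · [r(3.6875) + r(5.0625) + r(6.4375) + r(7.8125)].
Sum ≈ 0.522.

0.522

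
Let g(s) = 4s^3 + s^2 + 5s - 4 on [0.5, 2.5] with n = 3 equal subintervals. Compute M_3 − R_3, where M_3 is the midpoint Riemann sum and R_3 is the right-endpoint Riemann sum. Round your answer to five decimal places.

-30.22222

M_3 ≈ 49.7592593.
R_3 ≈ 79.9814815.
M_3 − R_3 ≈ -30.22222.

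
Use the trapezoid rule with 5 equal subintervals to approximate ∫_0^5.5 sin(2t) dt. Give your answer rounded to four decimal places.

0.2787

Δt = (5.5 − 0)/5 = 1.1.
f(0) ≈ 0.0000, f(1.1) ≈ 0.8085, f(2.2) ≈ -0.9516, f(3.3) ≈ 0.3115, f(4.4) ≈ 0.5849, f(5.5) ≈ -1.0000.
T_5 = (Δt/2)·[f(t_0) + 2f(t_1) + ... + 2f(t_{4}) + f(t_5)].
Sum ≈ 0.2787.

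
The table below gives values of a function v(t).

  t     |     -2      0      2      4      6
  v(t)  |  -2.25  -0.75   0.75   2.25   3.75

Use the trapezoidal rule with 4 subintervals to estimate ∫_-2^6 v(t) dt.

6

Δt = 2.
T_4 = (2/2)·[(-2.25) + 2·(-0.75) + 2·0.75 + 2·2.25 + 3.75] = 6.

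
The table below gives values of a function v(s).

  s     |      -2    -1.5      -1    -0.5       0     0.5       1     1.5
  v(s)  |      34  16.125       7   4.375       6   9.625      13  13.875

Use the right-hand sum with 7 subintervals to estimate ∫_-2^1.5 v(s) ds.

Δs = 0.5.
Sum = 0.5·[16.125 + 7 + 4.375 + 6 + 9.625 + 13 + 13.875] = 35.

35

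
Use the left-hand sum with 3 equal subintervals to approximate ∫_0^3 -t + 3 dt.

6

Δt = (3 − 0)/3 = 1.
Left endpoints: 0, 1, 2.
f(0) = 3, f(1) = 2, f(2) = 1.
Sum = Δt · [f(0) + f(1) + f(2)].
Sum = 6.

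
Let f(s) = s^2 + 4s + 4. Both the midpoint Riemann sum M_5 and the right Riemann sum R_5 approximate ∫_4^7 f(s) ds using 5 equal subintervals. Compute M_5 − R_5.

M_5 = 170.91.
R_5 = 184.68.
M_5 − R_5 = -13.77.

-13.77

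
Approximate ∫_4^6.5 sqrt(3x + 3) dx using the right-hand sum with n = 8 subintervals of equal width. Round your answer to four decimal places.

Δx = (6.5 − 4)/8 = 0.3125.
Right endpoints: 4.3125, 4.625, 4.9375, 5.25, 5.5625, 5.875, 6.1875, 6.5.
f(4.3125) ≈ 3.9922, f(4.625) ≈ 4.1079, f(4.9375) ≈ 4.2205, f(5.25) ≈ 4.3301, f(5.5625) ≈ 4.4371, f(5.875) ≈ 4.5415, f(6.1875) ≈ 4.6435, f(6.5) ≈ 4.7434.
Sum = Δx · [f(4.3125) + f(4.625) + f(4.9375) + ...].
Sum ≈ 10.9426.

10.9426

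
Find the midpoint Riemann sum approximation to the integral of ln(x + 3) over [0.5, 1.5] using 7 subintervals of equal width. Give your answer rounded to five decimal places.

1.38373

Δx = (1.5 − 0.5)/7 = 1/7.
Midpoints: 4/7, 5/7, 6/7, 1, 8/7, 9/7, 10/7.
f(4/7) ≈ 1.27297, f(5/7) ≈ 1.31219, f(6/7) ≈ 1.34993, f(1) ≈ 1.38629, f(8/7) ≈ 1.42139, f(9/7) ≈ 1.45529, f(10/7) ≈ 1.48808.
Sum = Δx · [f(4/7) + f(5/7) + f(6/7) + ...].
Sum ≈ 1.38373.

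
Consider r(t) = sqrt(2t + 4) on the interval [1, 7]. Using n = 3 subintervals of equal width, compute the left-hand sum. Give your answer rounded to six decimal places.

18.706850

Δt = (7 − 1)/3 = 2.
Left endpoints: 1, 3, 5.
r(1) ≈ 2.449490, r(3) ≈ 3.162278, r(5) ≈ 3.741657.
Sum = Δt · [r(1) + r(3) + r(5)].
Sum ≈ 18.706850.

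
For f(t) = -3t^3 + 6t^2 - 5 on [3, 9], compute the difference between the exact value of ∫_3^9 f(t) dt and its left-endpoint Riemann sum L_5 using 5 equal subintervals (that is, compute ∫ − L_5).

Exact integral: ∫_3^9 f(t) dt = -3486.
L_5 = -2550.72.
Error = -3486 − (-2550.72) = -935.28.

-935.28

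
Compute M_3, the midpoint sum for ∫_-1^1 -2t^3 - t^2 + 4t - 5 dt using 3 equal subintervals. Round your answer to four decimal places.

-10.5926

Δt = (1 − (-1))/3 = 2/3.
Midpoints: -2/3, 0, 2/3.
f(-2/3) = -203/27, f(0) = -5, f(2/3) = -91/27.
Sum = Δt · [f(-2/3) + f(0) + f(2/3)].
Sum ≈ -10.5926.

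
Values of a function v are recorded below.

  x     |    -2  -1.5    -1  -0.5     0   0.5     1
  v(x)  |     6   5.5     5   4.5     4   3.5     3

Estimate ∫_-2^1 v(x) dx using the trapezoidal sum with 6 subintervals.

13.5

Δx = 0.5.
T_6 = (0.5/2)·[6 + 2·5.5 + 2·5 + 2·4.5 + 2·4 + 2·3.5 + 3] = 13.5.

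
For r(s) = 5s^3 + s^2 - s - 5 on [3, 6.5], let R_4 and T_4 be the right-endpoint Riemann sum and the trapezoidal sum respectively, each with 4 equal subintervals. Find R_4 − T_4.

554.6953125

R_4 ≈ 2765.458008.
T_4 ≈ 2210.762695.
R_4 − T_4 = 554.6953125.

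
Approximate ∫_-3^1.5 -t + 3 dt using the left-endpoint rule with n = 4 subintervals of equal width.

19.40625

Δt = (1.5 − (-3))/4 = 1.125.
Left endpoints: -3, -1.875, -0.75, 0.375.
f(-3) = 6, f(-1.875) = 4.875, f(-0.75) = 3.75, f(0.375) = 2.625.
Sum = Δt · [f(-3) + f(-1.875) + f(-0.75) + f(0.375)].
Sum = 19.40625.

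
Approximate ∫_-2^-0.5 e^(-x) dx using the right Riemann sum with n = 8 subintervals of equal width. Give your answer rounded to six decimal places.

Δx = (-0.5 − (-2))/8 = 0.1875.
Right endpoints: -1.8125, -1.625, -1.4375, -1.25, -1.0625, -0.875, -0.6875, -0.5.
f(-1.8125) ≈ 6.125743, f(-1.625) ≈ 5.078419, f(-1.4375) ≈ 4.210157, f(-1.25) ≈ 3.490343, f(-1.0625) ≈ 2.893596, f(-0.875) ≈ 2.398875, f(-0.6875) ≈ 1.988737, f(-0.5) ≈ 1.648721.
Sum = Δx · [f(-1.8125) + f(-1.625) + f(-1.4375) + ...].
Sum ≈ 5.218986.

5.218986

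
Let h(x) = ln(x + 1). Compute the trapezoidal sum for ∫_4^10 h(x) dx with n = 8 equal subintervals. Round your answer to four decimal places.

Δx = (10 − 4)/8 = 0.75.
h(4) ≈ 1.6094, h(4.75) ≈ 1.7492, h(5.5) ≈ 1.8718, h(6.25) ≈ 1.9810, h(7) ≈ 2.0794, h(7.75) ≈ 2.1691, h(8.5) ≈ 2.2513, h(9.25) ≈ 2.3273, h(10) ≈ 2.3979.
T_8 = (Δx/2)·[h(x_0) + 2h(x_1) + ... + 2h(x_{7}) + h(x_8)].
Sum ≈ 12.3246.

12.3246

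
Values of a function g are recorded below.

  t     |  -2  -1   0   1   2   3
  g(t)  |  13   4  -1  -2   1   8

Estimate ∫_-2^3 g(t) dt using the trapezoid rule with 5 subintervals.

12.5

Δt = 1.
T_5 = (1/2)·[13 + 2·4 + 2·(-1) + 2·(-2) + 2·1 + 8] = 12.5.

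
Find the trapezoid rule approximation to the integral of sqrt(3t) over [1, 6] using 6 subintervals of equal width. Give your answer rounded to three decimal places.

Δt = (6 − 1)/6 = 5/6.
f(1) ≈ 1.732, f(11/6) ≈ 2.345, f(8/3) ≈ 2.828, f(3.5) ≈ 3.240, f(13/3) ≈ 3.606, f(31/6) ≈ 3.937, f(6) ≈ 4.243.
T_6 = (Δt/2)·[f(t_0) + 2f(t_1) + ... + 2f(t_{5}) + f(t_6)].
Sum ≈ 15.787.

15.787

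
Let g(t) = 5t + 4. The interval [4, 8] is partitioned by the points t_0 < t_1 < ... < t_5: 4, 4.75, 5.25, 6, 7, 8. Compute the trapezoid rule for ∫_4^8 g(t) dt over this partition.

136

Subinterval widths: 0.75, 0.5, 0.75, 1, 1.
g(4) = 24, g(4.75) = 27.75, g(5.25) = 30.25, g(6) = 34, g(7) = 39, g(8) = 44.
On each subinterval the trapezoid contributes (Δt_i/2)·[g(t_{i-1}) + g(t_i)].
Sum = 136.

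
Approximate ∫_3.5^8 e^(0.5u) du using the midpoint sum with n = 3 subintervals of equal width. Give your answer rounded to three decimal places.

Δu = (8 − 3.5)/3 = 1.5.
Midpoints: 4.25, 5.75, 7.25.
f(4.25) ≈ 8.373, f(5.75) ≈ 17.725, f(7.25) ≈ 37.525.
Sum = Δu · [f(4.25) + f(5.75) + f(7.25)].
Sum ≈ 95.435.

95.435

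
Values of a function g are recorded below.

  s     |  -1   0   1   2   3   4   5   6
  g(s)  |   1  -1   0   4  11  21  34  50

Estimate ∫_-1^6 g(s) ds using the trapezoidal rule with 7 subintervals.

Δs = 1.
T_7 = (1/2)·[1 + 2·(-1) + 2·0 + 2·4 + 2·11 + 2·21 + 2·34 + 50] = 94.5.

94.5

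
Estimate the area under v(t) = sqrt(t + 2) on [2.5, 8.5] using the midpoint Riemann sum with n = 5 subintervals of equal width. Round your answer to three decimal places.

16.323

Δt = (8.5 − 2.5)/5 = 1.2.
Midpoints: 3.1, 4.3, 5.5, 6.7, 7.9.
v(3.1) ≈ 2.258, v(4.3) ≈ 2.510, v(5.5) ≈ 2.739, v(6.7) ≈ 2.950, v(7.9) ≈ 3.146.
Sum = Δt · [v(3.1) + v(4.3) + v(5.5) + v(6.7) + v(7.9)].
Sum ≈ 16.323.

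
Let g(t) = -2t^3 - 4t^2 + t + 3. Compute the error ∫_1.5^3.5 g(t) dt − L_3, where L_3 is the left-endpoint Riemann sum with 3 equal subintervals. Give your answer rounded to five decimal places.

-36.18519

Exact integral: ∫_1.5^3.5 g(t) dt ≈ -114.1666667.
L_3 ≈ -77.9814815.
Error ≈ -114.1666667 − (-77.9814815) ≈ -36.18519.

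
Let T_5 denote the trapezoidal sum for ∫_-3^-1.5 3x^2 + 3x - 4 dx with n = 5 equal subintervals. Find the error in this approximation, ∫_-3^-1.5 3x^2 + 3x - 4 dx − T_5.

Exact integral: ∫_-3^-1.5 f(x) dx = 7.5.
T_5 = 7.5675.
Error = 7.5 − 7.5675 = -0.0675.

-0.0675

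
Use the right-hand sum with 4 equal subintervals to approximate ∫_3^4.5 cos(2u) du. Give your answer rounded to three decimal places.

Δu = (4.5 − 3)/4 = 0.375.
Right endpoints: 3.375, 3.75, 4.125, 4.5.
f(3.375) ≈ 0.893, f(3.75) ≈ 0.347, f(4.125) ≈ -0.386, f(4.5) ≈ -0.911.
Sum = Δu · [f(3.375) + f(3.75) + f(4.125) + f(4.5)].
Sum ≈ -0.021.

-0.021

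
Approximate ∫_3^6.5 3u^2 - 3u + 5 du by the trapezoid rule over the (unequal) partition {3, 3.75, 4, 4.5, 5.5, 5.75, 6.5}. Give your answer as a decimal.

216.25

Subinterval widths: 0.75, 0.25, 0.5, 1, 0.25, 0.75.
f(3) = 23, f(3.75) = 35.9375, f(4) = 41, f(4.5) = 52.25, f(5.5) = 79.25, f(5.75) = 86.9375, f(6.5) = 112.25.
On each subinterval the trapezoid contributes (Δu_i/2)·[f(u_{i-1}) + f(u_i)].
Sum = 216.25.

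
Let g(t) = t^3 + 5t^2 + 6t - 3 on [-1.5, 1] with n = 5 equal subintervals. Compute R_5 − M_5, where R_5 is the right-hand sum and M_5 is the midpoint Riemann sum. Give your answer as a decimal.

R_5 = -1.25.
M_5 = -5.1953125.
R_5 − M_5 = 3.9453125.

3.9453125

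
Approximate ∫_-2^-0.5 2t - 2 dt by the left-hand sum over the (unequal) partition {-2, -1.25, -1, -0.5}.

-7.625

Subinterval widths: 0.75, 0.25, 0.5.
Left endpoints: -2, -1.25, -1.
f(-2) = -6, f(-1.25) = -4.5, f(-1) = -4.
Sum = Σ Δt_i · f(t_i).
Sum = -7.625.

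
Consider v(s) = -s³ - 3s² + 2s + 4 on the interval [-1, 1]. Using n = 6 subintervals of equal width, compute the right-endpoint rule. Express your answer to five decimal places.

6.22222

Δs = (1 − (-1))/6 = 1/3.
Right endpoints: -2/3, -1/3, 0, 1/3, 2/3, 1.
v(-2/3) = 44/27, v(-1/3) = 82/27, v(0) = 4, v(1/3) = 116/27, v(2/3) = 100/27, v(1) = 2.
Sum = Δs · [v(-2/3) + v(-1/3) + v(0) + ...].
Sum ≈ 6.22222.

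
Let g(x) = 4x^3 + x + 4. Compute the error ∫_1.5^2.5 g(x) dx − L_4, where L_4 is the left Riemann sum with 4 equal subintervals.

6

Exact integral: ∫_1.5^2.5 g(x) dx = 40.
L_4 = 34.
Error = 40 − 34 = 6.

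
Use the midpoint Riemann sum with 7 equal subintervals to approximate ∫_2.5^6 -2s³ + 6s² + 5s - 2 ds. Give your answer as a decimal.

-158.921875

Δs = (6 − 2.5)/7 = 0.5.
Midpoints: 2.75, 3.25, 3.75, 4.25, 4.75, 5.25, 5.75.
f(2.75) = 15.53125, f(3.25) = 8.96875, f(3.75) = -4.34375, f(4.25) = -25.90625, f(4.75) = -57.21875, f(5.25) = -99.78125, f(5.75) = -155.09375.
Sum = Δs · [f(2.75) + f(3.25) + f(3.75) + ...].
Sum = -158.921875.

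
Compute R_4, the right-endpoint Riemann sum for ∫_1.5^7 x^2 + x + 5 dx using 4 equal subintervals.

201.73828125

Δx = (7 − 1.5)/4 = 1.375.
Right endpoints: 2.875, 4.25, 5.625, 7.
f(2.875) = 16.140625, f(4.25) = 27.3125, f(5.625) = 42.265625, f(7) = 61.
Sum = Δx · [f(2.875) + f(4.25) + f(5.625) + f(7)].
Sum = 201.73828125.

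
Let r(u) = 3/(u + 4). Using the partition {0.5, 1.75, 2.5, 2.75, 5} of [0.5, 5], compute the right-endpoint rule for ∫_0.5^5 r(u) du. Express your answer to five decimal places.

Subinterval widths: 1.25, 0.75, 0.25, 2.25.
Right endpoints: 1.75, 2.5, 2.75, 5.
r(1.75) = 12/23, r(2.5) = 6/13, r(2.75) = 4/9, r(5) = 1/3.
Sum = Σ Δu_i · r(u_i).
Sum ≈ 1.85944.

1.85944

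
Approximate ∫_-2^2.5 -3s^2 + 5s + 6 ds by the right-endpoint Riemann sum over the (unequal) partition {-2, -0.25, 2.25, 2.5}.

13.078125

Subinterval widths: 1.75, 2.5, 0.25.
Right endpoints: -0.25, 2.25, 2.5.
f(-0.25) = 4.5625, f(2.25) = 2.0625, f(2.5) = -0.25.
Sum = Σ Δs_i · f(s_i).
Sum = 13.078125.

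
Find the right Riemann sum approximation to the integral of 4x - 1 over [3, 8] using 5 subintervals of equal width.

Δx = (8 − 3)/5 = 1.
Right endpoints: 4, 5, 6, 7, 8.
f(4) = 15, f(5) = 19, f(6) = 23, f(7) = 27, f(8) = 31.
Sum = Δx · [f(4) + f(5) + f(6) + f(7) + f(8)].
Sum = 115.

115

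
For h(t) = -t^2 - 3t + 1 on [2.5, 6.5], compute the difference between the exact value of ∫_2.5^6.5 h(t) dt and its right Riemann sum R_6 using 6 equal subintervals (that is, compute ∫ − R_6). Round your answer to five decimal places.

Exact integral: ∫_2.5^6.5 h(t) dt ≈ -136.3333333.
R_6 ≈ -152.6296296.
Error ≈ -136.3333333 − (-152.6296296) ≈ 16.29630.

16.29630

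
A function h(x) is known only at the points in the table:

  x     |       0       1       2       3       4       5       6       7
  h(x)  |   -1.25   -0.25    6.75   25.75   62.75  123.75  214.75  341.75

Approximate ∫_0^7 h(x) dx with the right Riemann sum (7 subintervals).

775.25

Δx = 1.
Sum = 1·[(-0.25) + 6.75 + 25.75 + 62.75 + 123.75 + 214.75 + 341.75] = 775.25.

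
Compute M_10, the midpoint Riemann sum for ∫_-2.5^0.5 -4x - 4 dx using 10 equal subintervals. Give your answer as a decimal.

0

Δx = (0.5 − (-2.5))/10 = 0.3.
Midpoints: -2.35, -2.05, -1.75, -1.45, -1.15, -0.85, -0.55, -0.25, 0.05, 0.35.
f(-2.35) = 5.4, f(-2.05) = 4.2, f(-1.75) = 3, f(-1.45) = 1.8, f(-1.15) = 0.6, f(-0.85) = -0.6, f(-0.55) = -1.8, f(-0.25) = -3, f(0.05) = -4.2, f(0.35) = -5.4.
Sum = Δx · [f(-2.35) + f(-2.05) + f(-1.75) + ...].
Sum = 0.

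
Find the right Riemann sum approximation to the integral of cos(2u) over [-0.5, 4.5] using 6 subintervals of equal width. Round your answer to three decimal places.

-0.130

Δu = (4.5 − (-0.5))/6 = 5/6.
Right endpoints: 1/3, 7/6, 2, 17/6, 11/3, 4.5.
f(1/3) ≈ 0.786, f(7/6) ≈ -0.691, f(2) ≈ -0.654, f(17/6) ≈ 0.816, f(11/3) ≈ 0.497, f(4.5) ≈ -0.911.
Sum = Δu · [f(1/3) + f(7/6) + f(2) + ...].
Sum ≈ -0.130.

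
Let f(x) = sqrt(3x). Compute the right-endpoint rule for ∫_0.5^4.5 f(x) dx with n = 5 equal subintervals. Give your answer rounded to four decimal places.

11.5522

Δx = (4.5 − 0.5)/5 = 0.8.
Right endpoints: 1.3, 2.1, 2.9, 3.7, 4.5.
f(1.3) ≈ 1.9748, f(2.1) ≈ 2.5100, f(2.9) ≈ 2.9496, f(3.7) ≈ 3.3317, f(4.5) ≈ 3.6742.
Sum = Δx · [f(1.3) + f(2.1) + f(2.9) + f(3.7) + f(4.5)].
Sum ≈ 11.5522.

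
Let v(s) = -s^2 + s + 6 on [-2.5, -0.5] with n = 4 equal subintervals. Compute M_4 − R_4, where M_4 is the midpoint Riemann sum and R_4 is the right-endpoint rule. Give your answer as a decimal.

M_4 = 3.875.
R_4 = 5.75.
M_4 − R_4 = -1.875.

-1.875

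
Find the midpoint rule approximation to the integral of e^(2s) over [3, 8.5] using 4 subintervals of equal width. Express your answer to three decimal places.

Δs = (8.5 − 3)/4 = 1.375.
Midpoints: 3.6875, 5.0625, 6.4375, 7.8125.
f(3.6875) ≈ 1595.592, f(5.0625) ≈ 24959.256, f(6.4375) ≈ 390428.448, f(7.8125) ≈ 6107328.491.
Sum = Δs · [f(3.6875) + f(5.0625) + f(6.4375) + f(7.8125)].
Sum ≈ 8970928.706.

8970928.706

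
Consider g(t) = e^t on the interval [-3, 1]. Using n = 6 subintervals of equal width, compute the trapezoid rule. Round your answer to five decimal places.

Δt = (1 − (-3))/6 = 2/3.
g(-3) ≈ 0.04979, g(-7/3) ≈ 0.09697, g(-5/3) ≈ 0.18888, g(-1) ≈ 0.36788, g(-1/3) ≈ 0.71653, g(1/3) ≈ 1.39561, g(1) ≈ 2.71828.
T_6 = (Δt/2)·[g(t_0) + 2g(t_1) + ... + 2g(t_{5}) + g(t_6)].
Sum ≈ 2.76660.

2.76660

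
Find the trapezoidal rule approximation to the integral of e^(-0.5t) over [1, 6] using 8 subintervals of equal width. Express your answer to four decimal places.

Δt = (6 − 1)/8 = 0.625.
f(1) ≈ 0.6065, f(1.625) ≈ 0.4437, f(2.25) ≈ 0.3247, f(2.875) ≈ 0.2375, f(3.5) ≈ 0.1738, f(4.125) ≈ 0.1271, f(4.75) ≈ 0.0930, f(5.375) ≈ 0.0681, f(6) ≈ 0.0498.
T_8 = (Δt/2)·[f(t_0) + 2f(t_1) + ... + 2f(t_{7}) + f(t_8)].
Sum ≈ 1.1225.

1.1225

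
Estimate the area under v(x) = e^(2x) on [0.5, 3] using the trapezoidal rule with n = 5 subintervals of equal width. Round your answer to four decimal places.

216.7797

Δx = (3 − 0.5)/5 = 0.5.
v(0.5) ≈ 2.7183, v(1) ≈ 7.3891, v(1.5) ≈ 20.0855, v(2) ≈ 54.5982, v(2.5) ≈ 148.4132, v(3) ≈ 403.4288.
T_5 = (Δx/2)·[v(x_0) + 2v(x_1) + ... + 2v(x_{4}) + v(x_5)].
Sum ≈ 216.7797.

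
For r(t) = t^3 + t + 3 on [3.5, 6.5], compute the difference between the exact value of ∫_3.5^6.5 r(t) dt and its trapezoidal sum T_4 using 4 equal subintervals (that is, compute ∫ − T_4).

Exact integral: ∫_3.5^6.5 r(t) dt = 432.75.
T_4 = 436.96875.
Error = 432.75 − 436.96875 = -4.21875.

-4.21875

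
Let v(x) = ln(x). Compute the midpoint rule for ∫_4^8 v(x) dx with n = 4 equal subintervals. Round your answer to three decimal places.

7.096

Δx = (8 − 4)/4 = 1.
Midpoints: 4.5, 5.5, 6.5, 7.5.
v(4.5) ≈ 1.504, v(5.5) ≈ 1.705, v(6.5) ≈ 1.872, v(7.5) ≈ 2.015.
Sum = Δx · [v(4.5) + v(5.5) + v(6.5) + v(7.5)].
Sum ≈ 7.096.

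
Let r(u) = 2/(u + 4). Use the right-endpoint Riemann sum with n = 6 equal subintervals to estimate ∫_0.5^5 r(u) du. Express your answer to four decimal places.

Δu = (5 − 0.5)/6 = 0.75.
Right endpoints: 1.25, 2, 2.75, 3.5, 4.25, 5.
r(1.25) = 8/21, r(2) = 1/3, r(2.75) = 8/27, r(3.5) = 4/15, r(4.25) = 8/33, r(5) = 2/9.
Sum = Δu · [r(1.25) + r(2) + r(2.75) + ...].
Sum ≈ 1.3064.

1.3064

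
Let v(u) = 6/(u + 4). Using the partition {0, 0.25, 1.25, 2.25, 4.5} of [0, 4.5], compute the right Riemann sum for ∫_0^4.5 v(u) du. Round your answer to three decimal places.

Subinterval widths: 0.25, 1, 1, 2.25.
Right endpoints: 0.25, 1.25, 2.25, 4.5.
v(0.25) = 24/17, v(1.25) = 8/7, v(2.25) = 0.96, v(4.5) = 12/17.
Sum = Σ Δu_i · v(u_i).
Sum ≈ 4.044.

4.044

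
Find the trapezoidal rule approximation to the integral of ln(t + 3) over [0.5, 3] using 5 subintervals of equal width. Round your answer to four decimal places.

3.8634

Δt = (3 − 0.5)/5 = 0.5.
f(0.5) ≈ 1.2528, f(1) ≈ 1.3863, f(1.5) ≈ 1.5041, f(2) ≈ 1.6094, f(2.5) ≈ 1.7047, f(3) ≈ 1.7918.
T_5 = (Δt/2)·[f(t_0) + 2f(t_1) + ... + 2f(t_{4}) + f(t_5)].
Sum ≈ 3.8634.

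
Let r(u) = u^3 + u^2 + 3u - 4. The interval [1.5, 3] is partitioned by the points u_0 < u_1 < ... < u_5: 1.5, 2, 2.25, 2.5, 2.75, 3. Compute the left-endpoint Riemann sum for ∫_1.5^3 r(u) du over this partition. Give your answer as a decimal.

Subinterval widths: 0.5, 0.25, 0.25, 0.25, 0.25.
Left endpoints: 1.5, 2, 2.25, 2.5, 2.75.
r(1.5) = 6.125, r(2) = 14, r(2.25) = 19.203125, r(2.5) = 25.375, r(2.75) = 32.609375.
Sum = Σ Δu_i · r(u_i).
Sum = 25.859375.

25.859375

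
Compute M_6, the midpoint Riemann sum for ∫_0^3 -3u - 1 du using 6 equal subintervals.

-16.5

Δu = (3 − 0)/6 = 0.5.
Midpoints: 0.25, 0.75, 1.25, 1.75, 2.25, 2.75.
f(0.25) = -1.75, f(0.75) = -3.25, f(1.25) = -4.75, f(1.75) = -6.25, f(2.25) = -7.75, f(2.75) = -9.25.
Sum = Δu · [f(0.25) + f(0.75) + f(1.25) + ...].
Sum = -16.5.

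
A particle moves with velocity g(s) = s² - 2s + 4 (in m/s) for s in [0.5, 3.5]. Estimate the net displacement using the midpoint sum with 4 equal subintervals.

14.109375

Δs = (3.5 − 0.5)/4 = 0.75.
Midpoints: 0.875, 1.625, 2.375, 3.125.
g(0.875) = 3.015625, g(1.625) = 3.390625, g(2.375) = 4.890625, g(3.125) = 7.515625.
Sum = Δs · [g(0.875) + g(1.625) + g(2.375) + g(3.125)].
Sum = 14.109375.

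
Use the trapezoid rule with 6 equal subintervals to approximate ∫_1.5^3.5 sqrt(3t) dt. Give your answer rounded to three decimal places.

5.437

Δt = (3.5 − 1.5)/6 = 1/3.
f(1.5) ≈ 2.121, f(11/6) ≈ 2.345, f(13/6) ≈ 2.550, f(2.5) ≈ 2.739, f(17/6) ≈ 2.915, f(19/6) ≈ 3.082, f(3.5) ≈ 3.240.
T_6 = (Δt/2)·[f(t_0) + 2f(t_1) + ... + 2f(t_{5}) + f(t_6)].
Sum ≈ 5.437.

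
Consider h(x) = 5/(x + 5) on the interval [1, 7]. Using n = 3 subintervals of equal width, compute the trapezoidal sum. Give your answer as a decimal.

Δx = (7 − 1)/3 = 2.
h(1) = 5/6, h(3) = 0.625, h(5) = 0.5, h(7) = 5/12.
T_3 = (Δx/2)·[h(x_0) + 2h(x_1) + 2h(x_2) + h(x_3)].
Sum = 3.5.

3.5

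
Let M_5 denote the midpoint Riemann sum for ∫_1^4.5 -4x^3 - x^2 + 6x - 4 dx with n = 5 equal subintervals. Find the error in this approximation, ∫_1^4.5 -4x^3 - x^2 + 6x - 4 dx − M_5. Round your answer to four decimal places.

Exact integral: ∫_1^4.5 f(x) dx ≈ -395.354167.
M_5 = -390.495.
Error ≈ -395.354167 − (-390.495) ≈ -4.8592.

-4.8592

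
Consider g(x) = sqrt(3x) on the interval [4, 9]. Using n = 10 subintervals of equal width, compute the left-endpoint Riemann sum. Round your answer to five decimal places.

21.50329

Δx = (9 − 4)/10 = 0.5.
Left endpoints: 4, 4.5, 5, 5.5, 6, 6.5, 7, 7.5, 8, 8.5.
g(4) ≈ 3.46410, g(4.5) ≈ 3.67423, g(5) ≈ 3.87298, g(5.5) ≈ 4.06202, g(6) ≈ 4.24264, g(6.5) ≈ 4.41588, g(7) ≈ 4.58258, g(7.5) ≈ 4.74342, g(8) ≈ 4.89898, g(8.5) ≈ 5.04975.
Sum = Δx · [g(4) + g(4.5) + g(5) + ...].
Sum ≈ 21.50329.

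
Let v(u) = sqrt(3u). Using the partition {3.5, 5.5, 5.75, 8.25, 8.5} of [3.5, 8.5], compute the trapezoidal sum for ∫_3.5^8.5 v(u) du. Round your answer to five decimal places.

Subinterval widths: 2, 0.25, 2.5, 0.25.
v(3.5) ≈ 3.24037, v(5.5) ≈ 4.06202, v(5.75) ≈ 4.15331, v(8.25) ≈ 4.97494, v(8.5) ≈ 5.04975.
On each subinterval the trapezoid contributes (Δu_i/2)·[v(u_{i-1}) + v(u_i)].
Sum ≈ 20.99270.

20.99270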